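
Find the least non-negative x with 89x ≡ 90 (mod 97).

89⁻¹ ≡ 12 (mod 97) because 89·12 = 1068 = 11·97 + 1.
Multiplying both sides by 12: x ≡ 12·90 = 1080 ≡ 13 (mod 97).

13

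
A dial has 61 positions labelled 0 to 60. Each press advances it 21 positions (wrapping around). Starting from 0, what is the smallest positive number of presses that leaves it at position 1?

61 = 2·21 + 19
21 = 1·19 + 2
19 = 9·2 + 1
2 = 2·1 + 0
Back-substituting gives 21·32 ≡ 1 (mod 61).

32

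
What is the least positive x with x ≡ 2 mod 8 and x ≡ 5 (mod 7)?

x ≡ 5 (mod 7) gives x ∈ {5, 12, 19, 26}.
The first of these with x mod 8 = 2 is 26.

26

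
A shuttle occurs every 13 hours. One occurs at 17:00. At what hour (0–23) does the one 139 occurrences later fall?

0

139·13 = 1807.
1807 = 75·24 + 7, so 1807 mod 24 = 7.
(17 + 7) mod 24 = 0.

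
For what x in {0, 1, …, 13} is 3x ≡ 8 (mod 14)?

3⁻¹ ≡ 5 (mod 14) because 3·5 = 15 = 1·14 + 1.
Multiplying both sides by 5: x ≡ 5·8 = 40 ≡ 12 (mod 14).
Check: 3·12 = 36 = 2·14 + 8.

12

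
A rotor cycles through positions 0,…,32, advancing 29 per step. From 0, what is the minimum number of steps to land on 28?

The inverse of 29 mod 33 is 8 (since 29·8 = 232 ≡ 1).
Multiplying both sides by 8: x ≡ 8·28 = 224 ≡ 26 (mod 33).

26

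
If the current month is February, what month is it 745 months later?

March

Dividing 745 by 12 gives quotient 62 and remainder 1.
February + 1 month → March.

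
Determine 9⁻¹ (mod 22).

9·5 = 45 = 2·22 + 1, so 9⁻¹ ≡ 5 (mod 22).

5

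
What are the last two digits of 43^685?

Square-and-reduce mod 100: 43^1≡43, 43^2≡49, 43^4≡1, 43^8≡1, 43^16≡1, 43^32≡1, 43^64≡1, 43^128≡1, 43^256≡1, 43^512≡1.
Since 685 = 1 + 4 + 8 + 32 + 128 + 512 in binary, 43^685 ≡ 43·1·1·1·1·1 ≡ 43 (mod 100).

43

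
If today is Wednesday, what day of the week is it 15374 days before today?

Monday

15374 mod 7 = 2 (since 2196·7 = 15372).
Wednesday − 2 days → Monday.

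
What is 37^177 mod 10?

The units digit of 37^n cycles with period 4: 7, 9, 3, 1, …
177 mod 4 = 1, so the last digit matches 7^1 = 7.

7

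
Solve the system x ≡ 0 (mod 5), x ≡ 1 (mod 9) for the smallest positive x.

10

x ≡ 0 (mod 5) gives x ∈ {0, 5, 10}.
The first of these with x mod 9 = 1 is 10.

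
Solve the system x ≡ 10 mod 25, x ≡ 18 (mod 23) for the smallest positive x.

x ≡ 18 (mod 23) gives x ∈ {18, 41, 64, 87, 110}.
The first of these with x mod 25 = 10 is 110.

110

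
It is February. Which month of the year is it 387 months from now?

May

387 = 32·12 + 3, so 387 mod 12 = 3.
February + 3 months → May.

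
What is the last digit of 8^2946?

Last digits of 8^n: 8, 4, 2, 6 (period 4).
2946 leaves remainder 2 on division by 4, so 8^2946 ends in 4.

4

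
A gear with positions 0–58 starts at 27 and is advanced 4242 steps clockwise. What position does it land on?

21

4242 = 71·59 + 53, so 4242 mod 59 = 53.
(27 + 53) mod 59 = 21.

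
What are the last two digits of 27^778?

69

By repeated squaring mod 100: 27^1≡27, 27^2≡29, 27^4≡41, 27^8≡81, 27^16≡61, 27^32≡21, 27^64≡41, 27^128≡81, 27^256≡61, 27^512≡21.
Since 778 = 2 + 8 + 256 + 512 in binary, 27^778 ≡ 29·81·61·21 ≡ 69 (mod 100).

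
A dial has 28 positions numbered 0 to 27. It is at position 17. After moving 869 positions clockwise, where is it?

18

Dividing 869 by 28 gives quotient 31 and remainder 1.
(17 + 1) mod 28 = 18.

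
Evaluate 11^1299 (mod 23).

Successive squares of 11 mod 23: 11^1≡11, 11^2≡6, 11^4≡13, 11^8≡8, 11^16≡18, 11^32≡2, 11^64≡4, 11^128≡16, 11^256≡3, 11^512≡9, 11^1024≡12.
Since 1299 = 1 + 2 + 16 + 256 + 1024 in binary, 11^1299 ≡ 11·6·18·3·12 ≡ 11 (mod 23).

11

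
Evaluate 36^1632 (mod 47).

17

By repeated squaring mod 47: 36^1≡36, 36^2≡27, 36^4≡24, 36^8≡12, 36^16≡3, 36^32≡9, 36^64≡34, 36^128≡28, 36^256≡32, 36^512≡37, 36^1024≡6.
Since 1632 = 32 + 64 + 512 + 1024 in binary, 36^1632 ≡ 9·34·37·6 ≡ 17 (mod 47).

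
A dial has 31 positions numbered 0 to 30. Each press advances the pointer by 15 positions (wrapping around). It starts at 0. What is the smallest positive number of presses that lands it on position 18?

26

The inverse of 15 mod 31 is 29 (since 15·29 = 435 ≡ 1).
So x ≡ 29·18 = 522 ≡ 26 (mod 31).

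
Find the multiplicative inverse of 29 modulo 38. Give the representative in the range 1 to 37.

38 = 1·29 + 9
29 = 3·9 + 2
9 = 4·2 + 1
2 = 2·1 + 0
Back-substituting gives 29·21 ≡ 1 (mod 38).

21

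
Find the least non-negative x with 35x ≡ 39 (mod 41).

35⁻¹ ≡ 34 (mod 41) because 35·34 = 1190 = 29·41 + 1.
Multiplying both sides by 34: x ≡ 34·39 = 1326 ≡ 14 (mod 41).

14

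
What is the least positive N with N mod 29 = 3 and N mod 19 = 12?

x ≡ 12 (mod 19) gives x ∈ {12, 31, 50, 69, 88, 107, 126, 145, …}.
The first of these with x mod 29 = 3 is 525.

525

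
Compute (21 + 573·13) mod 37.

33

573·13 = 7449.
7449 mod 37 = 12 (since 201·37 = 7437).
(21 + 12) mod 37 = 33.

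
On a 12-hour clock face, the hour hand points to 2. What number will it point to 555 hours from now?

5

Dividing 555 by 12 gives quotient 46 and remainder 3.
2 + 3 → 5 on a 12-hour dial.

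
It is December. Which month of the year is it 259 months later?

259 mod 12 = 7 (since 21·12 = 252).
December + 7 months → July.

July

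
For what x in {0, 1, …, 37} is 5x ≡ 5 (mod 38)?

The inverse of 5 mod 38 is 23 (since 5·23 = 115 ≡ 1).
Multiplying both sides by 23: x ≡ 23·5 = 115 ≡ 1 (mod 38).
Check: 5·1 = 5 = 0·38 + 5.

1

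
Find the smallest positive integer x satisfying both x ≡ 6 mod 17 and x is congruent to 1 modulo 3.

40

x ≡ 1 (mod 3) gives x ∈ {1, 4, 7, 10, 13, 16, 19, 22, …}.
The first of these with x mod 17 = 6 is 40.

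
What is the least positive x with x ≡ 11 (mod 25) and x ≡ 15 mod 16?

Since 16·11 ≡ 1 (mod 25), take x = 15 + 16·((11−15)·11 mod 25) = 15 + 16·6 = 111.
Check: 111 mod 25 = 11, 111 mod 16 = 15.

111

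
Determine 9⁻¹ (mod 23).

9·18 = 162 = 7·23 + 1, so 9⁻¹ ≡ 18 (mod 23).

18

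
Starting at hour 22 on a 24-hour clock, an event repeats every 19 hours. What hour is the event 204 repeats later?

204·19 = 3876.
Dividing 3876 by 24 gives quotient 161 and remainder 12.
(22 + 12) mod 24 = 10.

10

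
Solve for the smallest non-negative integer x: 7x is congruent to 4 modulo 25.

22

The inverse of 7 mod 25 is 18 (since 7·18 = 126 ≡ 1).
Multiplying both sides by 18: x ≡ 18·4 = 72 ≡ 22 (mod 25).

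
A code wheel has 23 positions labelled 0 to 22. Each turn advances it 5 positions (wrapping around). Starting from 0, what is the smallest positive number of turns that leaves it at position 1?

14

23 = 4·5 + 3
5 = 1·3 + 2
3 = 1·2 + 1
2 = 2·1 + 0
Back-substituting gives 5·14 ≡ 1 (mod 23).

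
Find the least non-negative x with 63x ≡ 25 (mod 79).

33

63⁻¹ ≡ 74 (mod 79) because 63·74 = 4662 = 59·79 + 1.
Multiplying both sides by 74: x ≡ 74·25 = 1850 ≡ 33 (mod 79).
Check: 63·33 = 2079 = 26·79 + 25.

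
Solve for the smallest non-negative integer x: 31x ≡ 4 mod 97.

31⁻¹ ≡ 72 (mod 97) because 31·72 = 2232 = 23·97 + 1.
Multiplying both sides by 72: x ≡ 72·4 = 288 ≡ 94 (mod 97).

94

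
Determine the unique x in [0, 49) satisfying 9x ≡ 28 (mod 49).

9⁻¹ ≡ 11 (mod 49) because 9·11 = 99 = 2·49 + 1.
So x ≡ 11·28 = 308 ≡ 14 (mod 49).

14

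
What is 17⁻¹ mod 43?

17·38 = 646 = 15·43 + 1, so 17⁻¹ ≡ 38 (mod 43).

38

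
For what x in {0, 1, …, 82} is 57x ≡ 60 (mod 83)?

The inverse of 57 mod 83 is 67 (since 57·67 = 3819 ≡ 1).
Multiplying both sides by 67: x ≡ 67·60 = 4020 ≡ 36 (mod 83).

36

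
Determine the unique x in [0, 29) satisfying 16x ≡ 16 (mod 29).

16⁻¹ ≡ 20 (mod 29) because 16·20 = 320 = 11·29 + 1.
So x ≡ 20·16 = 320 ≡ 1 (mod 29).

1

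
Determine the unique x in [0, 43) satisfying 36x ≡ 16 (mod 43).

10

The inverse of 36 mod 43 is 6 (since 36·6 = 216 ≡ 1).
So x ≡ 6·16 = 96 ≡ 10 (mod 43).
Check: 36·10 = 360 = 8·43 + 16.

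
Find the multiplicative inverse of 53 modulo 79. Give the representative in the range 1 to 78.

3

53·3 = 159 = 2·79 + 1, so 53⁻¹ ≡ 3 (mod 79).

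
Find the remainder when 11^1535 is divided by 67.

By repeated squaring mod 67: 11^1≡11, 11^2≡54, 11^4≡35, 11^8≡19, 11^16≡26, 11^32≡6, 11^64≡36, 11^128≡23, 11^256≡60, 11^512≡49, 11^1024≡56.
Since 1535 = 1 + 2 + 4 + 8 + 16 + 32 + 64 + 128 + 256 + 1024 in binary, 11^1535 ≡ 11·54·35·19·26·6·36·23·60·56 ≡ 18 (mod 67).

18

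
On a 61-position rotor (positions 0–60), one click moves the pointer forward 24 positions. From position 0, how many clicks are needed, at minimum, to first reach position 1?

24·28 = 672 = 11·61 + 1, so 24⁻¹ ≡ 28 (mod 61).

28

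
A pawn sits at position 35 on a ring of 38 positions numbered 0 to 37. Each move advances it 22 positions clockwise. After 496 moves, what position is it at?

3

496·22 = 10912.
10912 mod 38 = 6 (since 287·38 = 10906).
(35 + 6) mod 38 = 3.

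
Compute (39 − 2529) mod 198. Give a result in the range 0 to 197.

Dividing 2529 by 198 gives quotient 12 and remainder 153.
(39 − 153) mod 198 = 84.

84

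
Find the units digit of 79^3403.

The units digit of 79^n cycles with period 2: 9, 1, …
3403 leaves remainder 1 on division by 2, so 79^3403 ends in 9.

9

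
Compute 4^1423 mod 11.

By repeated squaring mod 11: 4^1≡4, 4^2≡5, 4^4≡3, 4^8≡9, 4^16≡4, 4^32≡5, 4^64≡3, 4^128≡9, 4^256≡4, 4^512≡5, 4^1024≡3.
1423 = 1 + 2 + 4 + 8 + 128 + 256 + 1024, so 4^1423 ≡ 4·5·3·9·9·4·3 ≡ 9 (mod 11).

9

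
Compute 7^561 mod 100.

By repeated squaring mod 100: 7^1≡7, 7^2≡49, 7^4≡1, 7^8≡1, 7^16≡1, 7^32≡1, 7^64≡1, 7^128≡1, 7^256≡1, 7^512≡1.
561 = 1 + 16 + 32 + 512, so 7^561 ≡ 7·1·1·1 ≡ 7 (mod 100).

7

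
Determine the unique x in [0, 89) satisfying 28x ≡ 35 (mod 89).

68

28⁻¹ ≡ 35 (mod 89) because 28·35 = 980 = 11·89 + 1.
So x ≡ 35·35 = 1225 ≡ 68 (mod 89).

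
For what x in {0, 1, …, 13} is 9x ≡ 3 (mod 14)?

The inverse of 9 mod 14 is 11 (since 9·11 = 99 ≡ 1).
Multiplying both sides by 11: x ≡ 11·3 = 33 ≡ 5 (mod 14).

5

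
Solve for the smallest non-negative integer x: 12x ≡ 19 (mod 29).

12⁻¹ ≡ 17 (mod 29) because 12·17 = 204 = 7·29 + 1.
So x ≡ 17·19 = 323 ≡ 4 (mod 29).

4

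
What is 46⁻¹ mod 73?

46·27 = 1242 = 17·73 + 1, so 46⁻¹ ≡ 27 (mod 73).

27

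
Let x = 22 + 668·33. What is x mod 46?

668·33 = 22044.
22044 = 479·46 + 10, so 22044 mod 46 = 10.
(22 + 10) mod 46 = 32.

32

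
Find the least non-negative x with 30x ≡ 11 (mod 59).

The inverse of 30 mod 59 is 2 (since 30·2 = 60 ≡ 1).
So x ≡ 2·11 = 22 ≡ 22 (mod 59).

22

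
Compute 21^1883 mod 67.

Square-and-reduce mod 67: 21^1≡21, 21^2≡39, 21^4≡47, 21^8≡65, 21^16≡4, 21^32≡16, 21^64≡55, 21^128≡10, 21^256≡33, 21^512≡17, 21^1024≡21.
Since 1883 = 1 + 2 + 8 + 16 + 64 + 256 + 512 + 1024 in binary, 21^1883 ≡ 21·39·65·4·55·33·17·21 ≡ 39 (mod 67).

39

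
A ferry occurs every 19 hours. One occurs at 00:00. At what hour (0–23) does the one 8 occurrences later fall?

8

8·19 = 152.
152 = 6·24 + 8, so 152 mod 24 = 8.
(0 + 8) mod 24 = 8.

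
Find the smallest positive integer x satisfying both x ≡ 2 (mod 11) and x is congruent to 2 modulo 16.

2

Since 16·9 ≡ 1 (mod 11), take x = 2 + 16·((2−2)·9 mod 11) = 2 + 16·0 = 2.
Check: 2 mod 11 = 2, 2 mod 16 = 2.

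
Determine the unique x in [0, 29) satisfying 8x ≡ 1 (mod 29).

11

8⁻¹ ≡ 11 (mod 29) because 8·11 = 88 = 3·29 + 1.
Multiplying both sides by 11: x ≡ 11·1 = 11 ≡ 11 (mod 29).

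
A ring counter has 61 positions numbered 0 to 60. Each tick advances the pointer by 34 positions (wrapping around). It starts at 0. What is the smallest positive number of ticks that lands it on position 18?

The inverse of 34 mod 61 is 9 (since 34·9 = 306 ≡ 1).
So x ≡ 9·18 = 162 ≡ 40 (mod 61).
Check: 34·40 = 1360 = 22·61 + 18.

40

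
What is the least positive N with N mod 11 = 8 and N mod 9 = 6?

96

Since 9·5 ≡ 1 (mod 11), take x = 6 + 9·((8−6)·5 mod 11) = 6 + 9·10 = 96.
Check: 96 mod 11 = 8, 96 mod 9 = 6.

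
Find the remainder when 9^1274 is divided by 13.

3

Successive squares of 9 mod 13: 9^1≡9, 9^2≡3, 9^4≡9, 9^8≡3, 9^16≡9, 9^32≡3, 9^64≡9, 9^128≡3, 9^256≡9, 9^512≡3, 9^1024≡9.
Since 1274 = 2 + 8 + 16 + 32 + 64 + 128 + 1024 in binary, 9^1274 ≡ 3·3·9·3·9·3·9 ≡ 3 (mod 13).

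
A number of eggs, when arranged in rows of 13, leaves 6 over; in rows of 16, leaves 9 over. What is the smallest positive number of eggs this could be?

201

Since 16·9 ≡ 1 (mod 13), take x = 9 + 16·((6−9)·9 mod 13) = 9 + 16·12 = 201.
Check: 201 mod 13 = 6, 201 mod 16 = 9.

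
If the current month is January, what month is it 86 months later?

86 mod 12 = 2 (since 7·12 = 84).
January + 2 months → March.

March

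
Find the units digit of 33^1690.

9

Last digits of 3^n: 3, 9, 7, 1 (period 4).
1690 mod 4 = 2, so the last digit matches 3^2 = 9.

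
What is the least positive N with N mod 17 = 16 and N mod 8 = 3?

x ≡ 3 (mod 8) gives x ∈ {3, 11, 19, 27, 35, 43, 51, 59, …}.
The first of these with x mod 17 = 16 is 67.

67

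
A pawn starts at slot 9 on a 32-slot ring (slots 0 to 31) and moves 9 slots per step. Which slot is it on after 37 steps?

22

37·9 = 333.
333 = 10·32 + 13, so 333 mod 32 = 13.
(9 + 13) mod 32 = 22.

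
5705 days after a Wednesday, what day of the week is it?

Wednesday

5705 mod 7 = 0 (since 815·7 = 5705).
Wednesday + 0 days → Wednesday.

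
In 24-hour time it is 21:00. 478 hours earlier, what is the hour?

23

478 = 19·24 + 22, so 478 mod 24 = 22.
(21 − 22) mod 24 = 23.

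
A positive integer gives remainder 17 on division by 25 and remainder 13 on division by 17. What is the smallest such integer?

x ≡ 13 (mod 17) gives x ∈ {13, 30, 47, 64, 81, 98, 115, 132, …}.
The first of these with x mod 25 = 17 is 217.

217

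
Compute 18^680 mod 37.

16

Successive squares of 18 mod 37: 18^1≡18, 18^2≡28, 18^4≡7, 18^8≡12, 18^16≡33, 18^32≡16, 18^64≡34, 18^128≡9, 18^256≡7, 18^512≡12.
680 = 8 + 32 + 128 + 512, so 18^680 ≡ 12·16·9·12 ≡ 16 (mod 37).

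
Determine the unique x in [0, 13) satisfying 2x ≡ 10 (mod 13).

2⁻¹ ≡ 7 (mod 13) because 2·7 = 14 = 1·13 + 1.
So x ≡ 7·10 = 70 ≡ 5 (mod 13).

5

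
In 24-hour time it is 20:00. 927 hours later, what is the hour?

927 − 38·24 = 15, so 927 ≡ 15 (mod 24).
(20 + 15) mod 24 = 11.

11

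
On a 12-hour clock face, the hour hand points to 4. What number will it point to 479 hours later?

3

479 − 39·12 = 11, so 479 ≡ 11 (mod 12).
4 + 11 → 3 on a 12-hour dial.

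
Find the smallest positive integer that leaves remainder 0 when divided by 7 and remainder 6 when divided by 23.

98

Since 23·4 ≡ 1 (mod 7), take x = 6 + 23·((0−6)·4 mod 7) = 6 + 23·4 = 98.
Check: 98 mod 7 = 0, 98 mod 23 = 6.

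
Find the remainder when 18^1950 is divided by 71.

By repeated squaring mod 71: 18^1≡18, 18^2≡40, 18^4≡38, 18^8≡24, 18^16≡8, 18^32≡64, 18^64≡49, 18^128≡58, 18^256≡27, 18^512≡19, 18^1024≡6.
Since 1950 = 2 + 4 + 8 + 16 + 128 + 256 + 512 + 1024 in binary, 18^1950 ≡ 40·38·24·8·58·27·19·6 ≡ 48 (mod 71).

48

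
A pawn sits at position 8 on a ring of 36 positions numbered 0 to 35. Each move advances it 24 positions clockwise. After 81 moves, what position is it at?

81·24 = 1944.
Dividing 1944 by 36 gives quotient 54 and remainder 0.
(8 + 0) mod 36 = 8.

8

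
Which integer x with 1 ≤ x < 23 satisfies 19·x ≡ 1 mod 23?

17

23 = 1·19 + 4
19 = 4·4 + 3
4 = 1·3 + 1
3 = 3·1 + 0
Back-substituting gives 19·17 ≡ 1 (mod 23).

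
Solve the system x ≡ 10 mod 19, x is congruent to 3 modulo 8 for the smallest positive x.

67

x ≡ 3 (mod 8) gives x ∈ {3, 11, 19, 27, 35, 43, 51, 59, …}.
The first of these with x mod 19 = 10 is 67.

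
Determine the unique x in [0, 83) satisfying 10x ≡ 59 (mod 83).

The inverse of 10 mod 83 is 25 (since 10·25 = 250 ≡ 1).
So x ≡ 25·59 = 1475 ≡ 64 (mod 83).

64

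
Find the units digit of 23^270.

9

Last digits of 3^n: 3, 9, 7, 1 (period 4).
270 leaves remainder 2 on division by 4, so 23^270 ends in 9.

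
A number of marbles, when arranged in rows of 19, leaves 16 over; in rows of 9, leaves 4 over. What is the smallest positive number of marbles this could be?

Since 9·17 ≡ 1 (mod 19), take x = 4 + 9·((16−4)·17 mod 19) = 4 + 9·14 = 130.
Check: 130 mod 19 = 16, 130 mod 9 = 4.

130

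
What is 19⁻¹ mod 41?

41 = 2·19 + 3
19 = 6·3 + 1
3 = 3·1 + 0
Back-substituting gives 19·13 ≡ 1 (mod 41).

13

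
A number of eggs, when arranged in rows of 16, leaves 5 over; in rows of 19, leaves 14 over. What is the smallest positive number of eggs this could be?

x ≡ 5 (mod 16) gives x ∈ {5, 21, 37, 53, 69, 85, 101, 117, …}.
The first of these with x mod 19 = 14 is 261.

261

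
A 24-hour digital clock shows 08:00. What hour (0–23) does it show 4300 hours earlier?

4300 mod 24 = 4 (since 179·24 = 4296).
(8 − 4) mod 24 = 4.

4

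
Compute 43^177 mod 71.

By repeated squaring mod 71: 43^1≡43, 43^2≡3, 43^4≡9, 43^8≡10, 43^16≡29, 43^32≡60, 43^64≡50, 43^128≡15.
Since 177 = 1 + 16 + 32 + 128 in binary, 43^177 ≡ 43·29·60·15 ≡ 3 (mod 71).

3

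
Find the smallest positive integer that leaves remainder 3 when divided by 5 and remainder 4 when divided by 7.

x ≡ 3 (mod 5) gives x ∈ {3, 8, 13, 18}.
The first of these with x mod 7 = 4 is 18.

18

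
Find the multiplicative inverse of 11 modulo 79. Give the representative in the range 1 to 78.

36

11·36 = 396 = 5·79 + 1, so 11⁻¹ ≡ 36 (mod 79).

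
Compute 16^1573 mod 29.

By repeated squaring mod 29: 16^1≡16, 16^2≡24, 16^4≡25, 16^8≡16, 16^16≡24, 16^32≡25, 16^64≡16, 16^128≡24, 16^256≡25, 16^512≡16, 16^1024≡24.
Since 1573 = 1 + 4 + 32 + 512 + 1024 in binary, 16^1573 ≡ 16·25·25·16·24 ≡ 23 (mod 29).

23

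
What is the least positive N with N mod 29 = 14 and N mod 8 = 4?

188

Since 8·11 ≡ 1 (mod 29), take x = 4 + 8·((14−4)·11 mod 29) = 4 + 8·23 = 188.
Check: 188 mod 29 = 14, 188 mod 8 = 4.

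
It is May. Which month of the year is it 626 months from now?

July

626 mod 12 = 2 (since 52·12 = 624).
May + 2 months → July.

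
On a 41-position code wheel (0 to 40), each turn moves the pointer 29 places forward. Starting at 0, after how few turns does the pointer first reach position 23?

22

The inverse of 29 mod 41 is 17 (since 29·17 = 493 ≡ 1).
Multiplying both sides by 17: x ≡ 17·23 = 391 ≡ 22 (mod 41).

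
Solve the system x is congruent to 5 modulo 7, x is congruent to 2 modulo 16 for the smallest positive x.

82

x ≡ 5 (mod 7) gives x ∈ {5, 12, 19, 26, 33, 40, 47, 54, …}.
The first of these with x mod 16 = 2 is 82.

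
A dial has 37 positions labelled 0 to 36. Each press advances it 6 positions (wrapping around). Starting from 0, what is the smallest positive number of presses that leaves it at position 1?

6·31 = 186 = 5·37 + 1, so 6⁻¹ ≡ 31 (mod 37).

31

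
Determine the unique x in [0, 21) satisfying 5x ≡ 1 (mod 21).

5⁻¹ ≡ 17 (mod 21) because 5·17 = 85 = 4·21 + 1.
Multiplying both sides by 17: x ≡ 17·1 = 17 ≡ 17 (mod 21).

17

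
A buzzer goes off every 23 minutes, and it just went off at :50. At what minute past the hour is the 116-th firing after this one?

116·23 = 2668.
2668 = 44·60 + 28, so 2668 mod 60 = 28.
(50 + 28) mod 60 = 18.

18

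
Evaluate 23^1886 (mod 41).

Successive squares of 23 mod 41: 23^1≡23, 23^2≡37, 23^4≡16, 23^8≡10, 23^16≡18, 23^32≡37, 23^64≡16, 23^128≡10, 23^256≡18, 23^512≡37, 23^1024≡16.
Since 1886 = 2 + 4 + 8 + 16 + 64 + 256 + 512 + 1024 in binary, 23^1886 ≡ 37·16·10·18·16·18·37·16 ≡ 18 (mod 41).

18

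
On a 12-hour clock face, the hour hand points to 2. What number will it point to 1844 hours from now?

10

1844 = 153·12 + 8, so 1844 mod 12 = 8.
2 + 8 → 10 on a 12-hour dial.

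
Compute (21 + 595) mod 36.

4

595 − 16·36 = 19, so 595 ≡ 19 (mod 36).
(21 + 19) mod 36 = 4.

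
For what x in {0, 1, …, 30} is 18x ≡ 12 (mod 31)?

11

18⁻¹ ≡ 19 (mod 31) because 18·19 = 342 = 11·31 + 1.
Multiplying both sides by 19: x ≡ 19·12 = 228 ≡ 11 (mod 31).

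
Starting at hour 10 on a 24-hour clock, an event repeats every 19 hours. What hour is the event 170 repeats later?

0

170·19 = 3230.
Dividing 3230 by 24 gives quotient 134 and remainder 14.
(10 + 14) mod 24 = 0.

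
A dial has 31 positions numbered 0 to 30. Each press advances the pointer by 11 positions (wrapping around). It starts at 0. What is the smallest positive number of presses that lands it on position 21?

11⁻¹ ≡ 17 (mod 31) because 11·17 = 187 = 6·31 + 1.
So x ≡ 17·21 = 357 ≡ 16 (mod 31).

16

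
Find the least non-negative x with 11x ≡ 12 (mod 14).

The inverse of 11 mod 14 is 9 (since 11·9 = 99 ≡ 1).
Multiplying both sides by 9: x ≡ 9·12 = 108 ≡ 10 (mod 14).

10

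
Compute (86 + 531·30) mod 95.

531·30 = 15930.
15930 = 167·95 + 65, so 15930 mod 95 = 65.
(86 + 65) mod 95 = 56.

56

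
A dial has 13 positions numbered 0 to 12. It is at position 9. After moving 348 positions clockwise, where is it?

6

Dividing 348 by 13 gives quotient 26 and remainder 10.
(9 + 10) mod 13 = 6.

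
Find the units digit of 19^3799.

Last digits of 9^n: 9, 1 (period 2).
3799 mod 2 = 1, so the last digit matches 9^1 = 9.

9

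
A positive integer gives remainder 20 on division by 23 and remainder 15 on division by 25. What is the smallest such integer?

365

x ≡ 20 (mod 23) gives x ∈ {20, 43, 66, 89, 112, 135, 158, 181, …}.
The first of these with x mod 25 = 15 is 365.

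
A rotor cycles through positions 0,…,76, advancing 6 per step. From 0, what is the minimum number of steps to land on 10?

53

6⁻¹ ≡ 13 (mod 77) because 6·13 = 78 = 1·77 + 1.
So x ≡ 13·10 = 130 ≡ 53 (mod 77).
Check: 6·53 = 318 = 4·77 + 10.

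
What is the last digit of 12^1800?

6

Powers of 2 mod 10 repeat with period 4: 2, 4, 8, 6.
1800 mod 4 = 0, so the last digit matches 2^4 = 6.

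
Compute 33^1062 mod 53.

38

Square-and-reduce mod 53: 33^1≡33, 33^2≡29, 33^4≡46, 33^8≡49, 33^16≡16, 33^32≡44, 33^64≡28, 33^128≡42, 33^256≡15, 33^512≡13, 33^1024≡10.
Since 1062 = 2 + 4 + 32 + 1024 in binary, 33^1062 ≡ 29·46·44·10 ≡ 38 (mod 53).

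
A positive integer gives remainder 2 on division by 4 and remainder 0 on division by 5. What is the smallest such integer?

x ≡ 2 (mod 4) gives x ∈ {2, 6, 10}.
The first of these with x mod 5 = 0 is 10.

10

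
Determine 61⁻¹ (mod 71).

7

61·7 = 427 = 6·71 + 1, so 61⁻¹ ≡ 7 (mod 71).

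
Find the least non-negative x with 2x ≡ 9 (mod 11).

The inverse of 2 mod 11 is 6 (since 2·6 = 12 ≡ 1).
Multiplying both sides by 6: x ≡ 6·9 = 54 ≡ 10 (mod 11).
Check: 2·10 = 20 = 1·11 + 9.

10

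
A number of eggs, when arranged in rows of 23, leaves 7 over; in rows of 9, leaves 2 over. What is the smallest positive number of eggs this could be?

x ≡ 2 (mod 9) gives x ∈ {2, 11, 20, 29, 38, 47, 56, 65, …}.
The first of these with x mod 23 = 7 is 191.

191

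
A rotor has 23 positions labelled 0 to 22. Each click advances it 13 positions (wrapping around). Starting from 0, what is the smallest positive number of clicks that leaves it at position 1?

23 = 1·13 + 10
13 = 1·10 + 3
10 = 3·3 + 1
3 = 3·1 + 0
Back-substituting gives 13·16 ≡ 1 (mod 23).

16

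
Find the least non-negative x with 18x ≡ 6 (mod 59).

The inverse of 18 mod 59 is 23 (since 18·23 = 414 ≡ 1).
So x ≡ 23·6 = 138 ≡ 20 (mod 59).

20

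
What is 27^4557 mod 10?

7

Powers of 7 mod 10 repeat with period 4: 7, 9, 3, 1.
4557 leaves remainder 1 on division by 4, so 27^4557 ends in 7.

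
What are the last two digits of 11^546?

61

Successive squares of 11 mod 100: 11^1≡11, 11^2≡21, 11^4≡41, 11^8≡81, 11^16≡61, 11^32≡21, 11^64≡41, 11^128≡81, 11^256≡61, 11^512≡21.
Since 546 = 2 + 32 + 512 in binary, 11^546 ≡ 21·21·21 ≡ 61 (mod 100).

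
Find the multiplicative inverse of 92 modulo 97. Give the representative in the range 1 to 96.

92·58 = 5336 = 55·97 + 1, so 92⁻¹ ≡ 58 (mod 97).

58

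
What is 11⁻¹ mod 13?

11·6 = 66 = 5·13 + 1, so 11⁻¹ ≡ 6 (mod 13).

6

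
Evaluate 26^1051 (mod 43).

By repeated squaring mod 43: 26^1≡26, 26^2≡31, 26^4≡15, 26^8≡10, 26^16≡14, 26^32≡24, 26^64≡17, 26^128≡31, 26^256≡15, 26^512≡10, 26^1024≡14.
1051 = 1 + 2 + 8 + 16 + 1024, so 26^1051 ≡ 26·31·10·14·14 ≡ 26 (mod 43).

26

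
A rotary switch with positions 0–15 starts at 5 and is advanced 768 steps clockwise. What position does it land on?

5

Dividing 768 by 16 gives quotient 48 and remainder 0.
(5 + 0) mod 16 = 5.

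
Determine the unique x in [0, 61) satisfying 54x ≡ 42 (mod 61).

The inverse of 54 mod 61 is 26 (since 54·26 = 1404 ≡ 1).
So x ≡ 26·42 = 1092 ≡ 55 (mod 61).
Check: 54·55 = 2970 = 48·61 + 42.

55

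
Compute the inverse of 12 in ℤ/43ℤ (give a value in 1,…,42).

43 = 3·12 + 7
12 = 1·7 + 5
7 = 1·5 + 2
5 = 2·2 + 1
2 = 2·1 + 0
Back-substituting gives 12·18 ≡ 1 (mod 43).

18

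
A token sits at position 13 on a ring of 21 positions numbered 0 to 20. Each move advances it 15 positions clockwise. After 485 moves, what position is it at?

485·15 = 7275.
7275 = 346·21 + 9, so 7275 mod 21 = 9.
(13 + 9) mod 21 = 1.

1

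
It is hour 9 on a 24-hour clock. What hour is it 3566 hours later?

Dividing 3566 by 24 gives quotient 148 and remainder 14.
(9 + 14) mod 24 = 23.

23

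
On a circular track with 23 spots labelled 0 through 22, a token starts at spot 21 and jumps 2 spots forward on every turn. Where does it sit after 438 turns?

0

438·2 = 876.
876 − 38·23 = 2, so 876 ≡ 2 (mod 23).
(21 + 2) mod 23 = 0.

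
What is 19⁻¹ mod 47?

5

19·5 = 95 = 2·47 + 1, so 19⁻¹ ≡ 5 (mod 47).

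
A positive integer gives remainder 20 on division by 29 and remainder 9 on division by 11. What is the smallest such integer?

20

x ≡ 9 (mod 11) gives x ∈ {9, 20}.
The first of these with x mod 29 = 20 is 20.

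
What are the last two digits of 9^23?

Successive squares of 9 mod 100: 9^1≡9, 9^2≡81, 9^4≡61, 9^8≡21, 9^16≡41.
Since 23 = 1 + 2 + 4 + 16 in binary, 9^23 ≡ 9·81·61·41 ≡ 29 (mod 100).

29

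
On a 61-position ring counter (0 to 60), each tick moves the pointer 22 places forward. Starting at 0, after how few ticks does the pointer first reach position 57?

22⁻¹ ≡ 25 (mod 61) because 22·25 = 550 = 9·61 + 1.
So x ≡ 25·57 = 1425 ≡ 22 (mod 61).
Check: 22·22 = 484 = 7·61 + 57.

22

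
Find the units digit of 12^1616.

6

Last digits of 2^n: 2, 4, 8, 6 (period 4).
1616 leaves remainder 0 on division by 4, so 12^1616 ends in 6.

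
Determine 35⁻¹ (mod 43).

43 = 1·35 + 8
35 = 4·8 + 3
8 = 2·3 + 2
3 = 1·2 + 1
2 = 2·1 + 0
Back-substituting gives 35·16 ≡ 1 (mod 43).

16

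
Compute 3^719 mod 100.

Successive squares of 3 mod 100: 3^1≡3, 3^2≡9, 3^4≡81, 3^8≡61, 3^16≡21, 3^32≡41, 3^64≡81, 3^128≡61, 3^256≡21, 3^512≡41.
719 = 1 + 2 + 4 + 8 + 64 + 128 + 512, so 3^719 ≡ 3·9·81·61·81·61·41 ≡ 67 (mod 100).

67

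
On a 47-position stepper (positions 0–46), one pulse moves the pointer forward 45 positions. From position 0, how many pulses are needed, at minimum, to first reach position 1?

23

45·23 = 1035 = 22·47 + 1, so 45⁻¹ ≡ 23 (mod 47).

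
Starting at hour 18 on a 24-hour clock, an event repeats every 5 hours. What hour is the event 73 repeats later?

23

73·5 = 365.
365 mod 24 = 5 (since 15·24 = 360).
(18 + 5) mod 24 = 23.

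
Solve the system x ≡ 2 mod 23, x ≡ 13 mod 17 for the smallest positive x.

370

Since 17·19 ≡ 1 (mod 23), take x = 13 + 17·((2−13)·19 mod 23) = 13 + 17·21 = 370.
Check: 370 mod 23 = 2, 370 mod 17 = 13.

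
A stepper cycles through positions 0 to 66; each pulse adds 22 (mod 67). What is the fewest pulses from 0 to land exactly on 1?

67 = 3·22 + 1
22 = 22·1 + 0
Back-substituting gives 22·64 ≡ 1 (mod 67).

64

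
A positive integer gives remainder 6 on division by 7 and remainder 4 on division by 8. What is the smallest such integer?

20

x ≡ 6 (mod 7) gives x ∈ {6, 13, 20}.
The first of these with x mod 8 = 4 is 20.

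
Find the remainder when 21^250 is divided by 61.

48

Successive squares of 21 mod 61: 21^1≡21, 21^2≡14, 21^4≡13, 21^8≡47, 21^16≡13, 21^32≡47, 21^64≡13, 21^128≡47.
250 = 2 + 8 + 16 + 32 + 64 + 128, so 21^250 ≡ 14·47·13·47·13·47 ≡ 48 (mod 61).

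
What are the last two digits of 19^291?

By repeated squaring mod 100: 19^1≡19, 19^2≡61, 19^4≡21, 19^8≡41, 19^16≡81, 19^32≡61, 19^64≡21, 19^128≡41, 19^256≡81.
Since 291 = 1 + 2 + 32 + 256 in binary, 19^291 ≡ 19·61·61·81 ≡ 19 (mod 100).

19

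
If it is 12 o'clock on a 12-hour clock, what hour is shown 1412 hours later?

1412 mod 12 = 8 (since 117·12 = 1404).
12 + 8 → 8 on a 12-hour dial.

8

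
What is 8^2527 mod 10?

2

Last digits of 8^n: 8, 4, 2, 6 (period 4).
2527 leaves remainder 3 on division by 4, so 8^2527 ends in 2.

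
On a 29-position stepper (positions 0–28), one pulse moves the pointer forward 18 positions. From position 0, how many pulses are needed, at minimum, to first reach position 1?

18·21 = 378 = 13·29 + 1, so 18⁻¹ ≡ 21 (mod 29).

21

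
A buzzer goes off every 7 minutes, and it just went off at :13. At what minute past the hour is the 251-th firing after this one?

30

251·7 = 1757.
1757 mod 60 = 17 (since 29·60 = 1740).
(13 + 17) mod 60 = 30.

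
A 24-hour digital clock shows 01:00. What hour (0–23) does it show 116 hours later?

21

116 mod 24 = 20 (since 4·24 = 96).
(1 + 20) mod 24 = 21.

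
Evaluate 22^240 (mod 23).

Square-and-reduce mod 23: 22^1≡22, 22^2≡1, 22^4≡1, 22^8≡1, 22^16≡1, 22^32≡1, 22^64≡1, 22^128≡1.
240 = 16 + 32 + 64 + 128, so 22^240 ≡ 1·1·1·1 ≡ 1 (mod 23).

1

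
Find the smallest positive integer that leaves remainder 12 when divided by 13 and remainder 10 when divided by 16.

Since 16·9 ≡ 1 (mod 13), take x = 10 + 16·((12−10)·9 mod 13) = 10 + 16·5 = 90.
Check: 90 mod 13 = 12, 90 mod 16 = 10.

90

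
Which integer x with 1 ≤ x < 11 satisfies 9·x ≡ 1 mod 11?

5

9·5 = 45 = 4·11 + 1, so 9⁻¹ ≡ 5 (mod 11).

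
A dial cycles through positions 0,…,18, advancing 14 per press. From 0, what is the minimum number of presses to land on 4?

3

14⁻¹ ≡ 15 (mod 19) because 14·15 = 210 = 11·19 + 1.
Multiplying both sides by 15: x ≡ 15·4 = 60 ≡ 3 (mod 19).
Check: 14·3 = 42 = 2·19 + 4.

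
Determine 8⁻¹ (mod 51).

8·32 = 256 = 5·51 + 1, so 8⁻¹ ≡ 32 (mod 51).

32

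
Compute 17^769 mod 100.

Square-and-reduce mod 100: 17^1≡17, 17^2≡89, 17^4≡21, 17^8≡41, 17^16≡81, 17^32≡61, 17^64≡21, 17^128≡41, 17^256≡81, 17^512≡61.
769 = 1 + 256 + 512, so 17^769 ≡ 17·81·61 ≡ 97 (mod 100).

97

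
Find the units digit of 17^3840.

The units digit of 17^n cycles with period 4: 7, 9, 3, 1, …
3840 mod 4 = 0, so the last digit matches 7^4 = 1.

1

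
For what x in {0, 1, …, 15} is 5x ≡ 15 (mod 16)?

The inverse of 5 mod 16 is 13 (since 5·13 = 65 ≡ 1).
Multiplying both sides by 13: x ≡ 13·15 = 195 ≡ 3 (mod 16).

3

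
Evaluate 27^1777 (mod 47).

6

Successive squares of 27 mod 47: 27^1≡27, 27^2≡24, 27^4≡12, 27^8≡3, 27^16≡9, 27^32≡34, 27^64≡28, 27^128≡32, 27^256≡37, 27^512≡6, 27^1024≡36.
1777 = 1 + 16 + 32 + 64 + 128 + 512 + 1024, so 27^1777 ≡ 27·9·34·28·32·6·36 ≡ 6 (mod 47).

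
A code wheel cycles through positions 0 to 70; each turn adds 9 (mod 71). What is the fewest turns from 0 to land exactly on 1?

8

71 = 7·9 + 8
9 = 1·8 + 1
8 = 8·1 + 0
Back-substituting gives 9·8 ≡ 1 (mod 71).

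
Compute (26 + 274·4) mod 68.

34

274·4 = 1096.
1096 − 16·68 = 8, so 1096 ≡ 8 (mod 68).
(26 + 8) mod 68 = 34.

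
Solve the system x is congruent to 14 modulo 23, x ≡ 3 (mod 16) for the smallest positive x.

83

x ≡ 3 (mod 16) gives x ∈ {3, 19, 35, 51, 67, 83}.
The first of these with x mod 23 = 14 is 83.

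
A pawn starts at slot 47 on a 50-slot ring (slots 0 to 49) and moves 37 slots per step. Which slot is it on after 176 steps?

9

176·37 = 6512.
6512 mod 50 = 12 (since 130·50 = 6500).
(47 + 12) mod 50 = 9.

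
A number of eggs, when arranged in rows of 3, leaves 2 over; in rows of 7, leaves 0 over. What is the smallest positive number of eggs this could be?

x ≡ 2 (mod 3) gives x ∈ {2, 5, 8, 11, 14}.
The first of these with x mod 7 = 0 is 14.

14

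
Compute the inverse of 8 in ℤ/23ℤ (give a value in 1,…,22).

23 = 2·8 + 7
8 = 1·7 + 1
7 = 7·1 + 0
Back-substituting gives 8·3 ≡ 1 (mod 23).

3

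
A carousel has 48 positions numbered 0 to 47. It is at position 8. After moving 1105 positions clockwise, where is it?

Dividing 1105 by 48 gives quotient 23 and remainder 1.
(8 + 1) mod 48 = 9.

9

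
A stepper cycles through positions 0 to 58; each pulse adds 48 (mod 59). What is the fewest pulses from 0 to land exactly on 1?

59 = 1·48 + 11
48 = 4·11 + 4
11 = 2·4 + 3
4 = 1·3 + 1
3 = 3·1 + 0
Back-substituting gives 48·16 ≡ 1 (mod 59).

16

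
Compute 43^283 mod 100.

Successive squares of 43 mod 100: 43^1≡43, 43^2≡49, 43^4≡1, 43^8≡1, 43^16≡1, 43^32≡1, 43^64≡1, 43^128≡1, 43^256≡1.
Since 283 = 1 + 2 + 8 + 16 + 256 in binary, 43^283 ≡ 43·49·1·1·1 ≡ 7 (mod 100).

7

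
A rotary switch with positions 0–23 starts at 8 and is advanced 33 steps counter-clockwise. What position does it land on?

23

Dividing 33 by 24 gives quotient 1 and remainder 9.
(8 − 9) mod 24 = 23.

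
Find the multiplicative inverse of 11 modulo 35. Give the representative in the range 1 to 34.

16

35 = 3·11 + 2
11 = 5·2 + 1
2 = 2·1 + 0
Back-substituting gives 11·16 ≡ 1 (mod 35).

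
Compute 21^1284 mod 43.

16

Square-and-reduce mod 43: 21^1≡21, 21^2≡11, 21^4≡35, 21^8≡21, 21^16≡11, 21^32≡35, 21^64≡21, 21^128≡11, 21^256≡35, 21^512≡21, 21^1024≡11.
1284 = 4 + 256 + 1024, so 21^1284 ≡ 35·35·11 ≡ 16 (mod 43).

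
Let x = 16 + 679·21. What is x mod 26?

1

679·21 = 14259.
Dividing 14259 by 26 gives quotient 548 and remainder 11.
(16 + 11) mod 26 = 1.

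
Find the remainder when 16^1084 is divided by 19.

By repeated squaring mod 19: 16^1≡16, 16^2≡9, 16^4≡5, 16^8≡6, 16^16≡17, 16^32≡4, 16^64≡16, 16^128≡9, 16^256≡5, 16^512≡6, 16^1024≡17.
1084 = 4 + 8 + 16 + 32 + 1024, so 16^1084 ≡ 5·6·17·4·17 ≡ 5 (mod 19).

5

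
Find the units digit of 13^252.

The units digit of 13^n cycles with period 4: 3, 9, 7, 1, …
252 leaves remainder 0 on division by 4, so 13^252 ends in 1.

1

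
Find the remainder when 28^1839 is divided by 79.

58

Square-and-reduce mod 79: 28^1≡28, 28^2≡73, 28^4≡36, 28^8≡32, 28^16≡76, 28^32≡9, 28^64≡2, 28^128≡4, 28^256≡16, 28^512≡19, 28^1024≡45.
1839 = 1 + 2 + 4 + 8 + 32 + 256 + 512 + 1024, so 28^1839 ≡ 28·73·36·32·9·16·19·45 ≡ 58 (mod 79).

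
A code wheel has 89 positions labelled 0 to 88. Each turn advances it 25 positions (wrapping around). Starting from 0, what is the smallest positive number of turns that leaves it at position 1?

57

25·57 = 1425 = 16·89 + 1, so 25⁻¹ ≡ 57 (mod 89).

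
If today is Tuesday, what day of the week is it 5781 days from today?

Monday

5781 = 825·7 + 6, so 5781 mod 7 = 6.
Tuesday + 6 days → Monday.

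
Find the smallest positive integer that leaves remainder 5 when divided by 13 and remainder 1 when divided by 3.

x ≡ 1 (mod 3) gives x ∈ {1, 4, 7, 10, 13, 16, 19, 22, …}.
The first of these with x mod 13 = 5 is 31.

31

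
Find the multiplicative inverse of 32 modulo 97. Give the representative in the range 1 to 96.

94

97 = 3·32 + 1
32 = 32·1 + 0
Back-substituting gives 32·94 ≡ 1 (mod 97).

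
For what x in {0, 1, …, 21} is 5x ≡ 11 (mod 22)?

5⁻¹ ≡ 9 (mod 22) because 5·9 = 45 = 2·22 + 1.
So x ≡ 9·11 = 99 ≡ 11 (mod 22).

11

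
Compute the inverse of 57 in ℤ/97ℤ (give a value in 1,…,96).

97 = 1·57 + 40
57 = 1·40 + 17
40 = 2·17 + 6
17 = 2·6 + 5
6 = 1·5 + 1
5 = 5·1 + 0
Back-substituting gives 57·80 ≡ 1 (mod 97).

80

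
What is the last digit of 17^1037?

Powers of 7 mod 10 repeat with period 4: 7, 9, 3, 1.
1037 mod 4 = 1, so the last digit matches 7^1 = 7.

7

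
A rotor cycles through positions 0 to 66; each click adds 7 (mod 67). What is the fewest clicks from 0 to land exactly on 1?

48

7·48 = 336 = 5·67 + 1, so 7⁻¹ ≡ 48 (mod 67).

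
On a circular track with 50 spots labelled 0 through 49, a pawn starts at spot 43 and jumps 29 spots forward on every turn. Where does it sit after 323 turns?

10

323·29 = 9367.
9367 = 187·50 + 17, so 9367 mod 50 = 17.
(43 + 17) mod 50 = 10.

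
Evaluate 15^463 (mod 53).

By repeated squaring mod 53: 15^1≡15, 15^2≡13, 15^4≡10, 15^8≡47, 15^16≡36, 15^32≡24, 15^64≡46, 15^128≡49, 15^256≡16.
463 = 1 + 2 + 4 + 8 + 64 + 128 + 256, so 15^463 ≡ 15·13·10·47·46·49·16 ≡ 47 (mod 53).

47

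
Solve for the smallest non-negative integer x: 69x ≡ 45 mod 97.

69⁻¹ ≡ 45 (mod 97) because 69·45 = 3105 = 32·97 + 1.
Multiplying both sides by 45: x ≡ 45·45 = 2025 ≡ 85 (mod 97).

85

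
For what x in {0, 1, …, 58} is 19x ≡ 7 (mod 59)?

19⁻¹ ≡ 28 (mod 59) because 19·28 = 532 = 9·59 + 1.
So x ≡ 28·7 = 196 ≡ 19 (mod 59).
Check: 19·19 = 361 = 6·59 + 7.

19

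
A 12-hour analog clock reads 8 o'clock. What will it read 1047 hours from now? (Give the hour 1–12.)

11

1047 − 87·12 = 3, so 1047 ≡ 3 (mod 12).
8 + 3 → 11 on a 12-hour dial.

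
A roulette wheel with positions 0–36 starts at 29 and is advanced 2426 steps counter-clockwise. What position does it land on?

8

Dividing 2426 by 37 gives quotient 65 and remainder 21.
(29 − 21) mod 37 = 8.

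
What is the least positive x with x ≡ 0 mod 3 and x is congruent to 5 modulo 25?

30

Since 25·1 ≡ 1 (mod 3), take x = 5 + 25·((0−5)·1 mod 3) = 5 + 25·1 = 30.
Check: 30 mod 3 = 0, 30 mod 25 = 5.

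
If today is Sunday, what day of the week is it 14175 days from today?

14175 = 2025·7 + 0, so 14175 mod 7 = 0.
Sunday + 0 days → Sunday.

Sunday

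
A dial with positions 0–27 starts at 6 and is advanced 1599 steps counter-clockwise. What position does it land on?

1599 = 57·28 + 3, so 1599 mod 28 = 3.
(6 − 3) mod 28 = 3.

3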